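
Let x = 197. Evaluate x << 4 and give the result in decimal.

3152

197 = 000011000101
shift left by 4 → 110001010000 = 3152
(equivalently, 197 × 2^4 = 197 × 16)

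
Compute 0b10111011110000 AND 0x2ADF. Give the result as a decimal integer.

a = 10111011110000
0x2ADF = 10101011011111
AND → 10101011010000 = 10960

10960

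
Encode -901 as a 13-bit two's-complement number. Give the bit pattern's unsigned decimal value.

901 in 13 bits: 0001110000101
Invert: 1110001111010
Add 1:  1110001111011 = 7291
(Check: 2^13 - 901 = 8192 - 901 = 7291.)

7291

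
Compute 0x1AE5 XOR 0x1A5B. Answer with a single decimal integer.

0x1AE5 = 1101011100101
0x1A5B = 1101001011011
XOR → 0000010111110 = 190

190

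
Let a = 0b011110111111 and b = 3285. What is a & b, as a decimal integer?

a = 011110111111
3285 = 110011010101
AND → 010010010101 = 1173

1173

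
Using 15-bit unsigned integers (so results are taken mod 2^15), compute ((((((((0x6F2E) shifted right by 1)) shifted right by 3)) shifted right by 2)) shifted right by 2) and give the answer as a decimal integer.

0x6F2E = 110111100101110
→ shifted right by 1 → 011011110010111 = 14231
→ shifted right by 3 → 000011011110010 = 1778
→ shifted right by 2 → 000000110111100 = 444
→ shifted right by 2 → 000000001101111 = 111

111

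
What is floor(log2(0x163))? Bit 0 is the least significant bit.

0x163 = 101100011
The topmost 1 is at position 8 (since 2^8 = 256 ≤ 355 < 512).

8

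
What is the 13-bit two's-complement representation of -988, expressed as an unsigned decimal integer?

988 in 13 bits: 0001111011100
Invert: 1110000100011
Add 1:  1110000100100 = 7204
(Check: 2^13 - 988 = 8192 - 988 = 7204.)

7204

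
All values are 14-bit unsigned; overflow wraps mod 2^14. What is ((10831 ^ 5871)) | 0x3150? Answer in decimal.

10831 = 10101001001111
5871 = 01011011101111
→ ^ → 11110010100000 = 15520
0x3150 = 11000101010000
→ | → 11110111110000 = 15856

15856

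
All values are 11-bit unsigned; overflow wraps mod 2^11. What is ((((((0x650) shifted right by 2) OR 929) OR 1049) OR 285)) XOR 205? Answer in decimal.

0x650 = 11001010000
→ shifted right by 2 → 00110010100 = 404
929 = 01110100001
→ OR → 01110110101 = 949
1049 = 10000011001
→ OR → 11110111101 = 1981
285 = 00100011101
→ OR → 11110111101 = 1981
205 = 00011001101
→ XOR → 11101110000 = 1904

1904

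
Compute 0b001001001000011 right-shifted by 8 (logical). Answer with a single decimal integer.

x = 1001001000011
shift right by 8 → 0000000010010 = 18
(equivalently, floor(4675 / 256))

18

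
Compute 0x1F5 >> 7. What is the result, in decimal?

3

0x1F5 = 111110101
shift right by 7 → 000000011 = 3
(equivalently, floor(501 / 128))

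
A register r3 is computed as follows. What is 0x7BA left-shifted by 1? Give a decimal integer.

3956

0x7BA = 011110111010
shift left by 1 → 111101110100 = 3956
(equivalently, 1978 × 2^1 = 1978 × 2)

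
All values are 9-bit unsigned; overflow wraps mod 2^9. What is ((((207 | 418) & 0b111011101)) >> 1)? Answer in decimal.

230

207 = 011001111
418 = 110100010
→ | → 111101111 = 495
0b111011101 = 111011101
→ & → 111001101 = 461
→ >> 1 → 011100110 = 230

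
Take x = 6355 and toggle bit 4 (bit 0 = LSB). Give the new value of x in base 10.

6339

x = 1100011010011
bit 4 is currently 1; toggle it via x ^ (1 << 4) = x ^ 16
→ 1100011000011 = 6339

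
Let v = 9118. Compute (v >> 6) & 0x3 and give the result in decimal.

v = 10001110011110
Shift right by 6: 10001110
Mask low 2 bits: 10 = 2

2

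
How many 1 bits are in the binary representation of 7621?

8

7621 = 1110111000101
Count the 1s: 1 + 1 + 1 + 1 + 1 + 1 + 1 + 1 = 8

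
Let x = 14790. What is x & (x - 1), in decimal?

14788

x = 11100111000110 = 14790
x - 1 = 11100111000101
AND   = 11100111000100 = 14788
(x & (x - 1) clears the lowest set bit of x.)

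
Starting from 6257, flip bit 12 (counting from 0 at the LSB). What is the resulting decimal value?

x = 1100001110001
bit 12 is currently 1; toggle it via x ^ (1 << 12) = x ^ 4096
→ 0100001110001 = 2161

2161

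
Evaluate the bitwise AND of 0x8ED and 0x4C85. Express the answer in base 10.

2181

0x8ED = 000100011101101
0x4C85 = 100110010000101
AND → 000100010000101 = 2181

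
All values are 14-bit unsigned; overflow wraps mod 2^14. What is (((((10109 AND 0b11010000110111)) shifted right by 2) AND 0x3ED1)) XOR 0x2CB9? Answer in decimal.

10109 = 10011101111101
0b11010000110111 = 11010000110111
→ AND → 10010000110101 = 9269
→ shifted right by 2 → 00100100001101 = 2317
0x3ED1 = 11111011010001
→ AND → 00100000000001 = 2049
0x2CB9 = 10110010111001
→ XOR → 10010010111000 = 9400

9400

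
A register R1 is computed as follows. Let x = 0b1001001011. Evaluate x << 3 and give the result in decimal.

4696

x = 0001001001011
shift left by 3 → 1001001011000 = 4696
(equivalently, 587 × 2^3 = 587 × 8)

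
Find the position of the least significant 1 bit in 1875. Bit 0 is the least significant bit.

1875 = 11101010011
Trailing zeros: 0, so the lowest set bit is bit 0 (value 1).

0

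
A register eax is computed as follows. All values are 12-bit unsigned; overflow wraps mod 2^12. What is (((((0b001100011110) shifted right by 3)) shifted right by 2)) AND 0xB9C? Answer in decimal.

0b001100011110 = 001100011110
→ shifted right by 3 → 000001100011 = 99
→ shifted right by 2 → 000000011000 = 24
0xB9C = 101110011100
→ AND → 000000011000 = 24

24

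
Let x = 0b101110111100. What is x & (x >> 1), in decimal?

x = 101110111100 = 3004
x>>1 = 010111011110
AND  = 000110011100 = 412
(x & (x >> 1) has a 1 wherever x has two consecutive 1 bits.)

412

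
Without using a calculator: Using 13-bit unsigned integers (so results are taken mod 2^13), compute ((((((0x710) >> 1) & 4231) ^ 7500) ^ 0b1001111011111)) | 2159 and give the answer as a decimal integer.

3711

0x710 = 0011100010000
→ >> 1 → 0001110001000 = 904
4231 = 1000010000111
→ & → 0000010000000 = 128
7500 = 1110101001100
→ ^ → 1110111001100 = 7628
0b1001111011111 = 1001111011111
→ ^ → 0111000010011 = 3603
2159 = 0100001101111
→ | → 0111001111111 = 3711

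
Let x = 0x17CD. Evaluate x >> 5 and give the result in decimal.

190

0x17CD = 1011111001101
shift right by 5 → 0000010111110 = 190
(equivalently, floor(6093 / 32))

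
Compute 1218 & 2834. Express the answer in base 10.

1218 = 010011000010
2834 = 101100010010
AND → 000000000010 = 2

2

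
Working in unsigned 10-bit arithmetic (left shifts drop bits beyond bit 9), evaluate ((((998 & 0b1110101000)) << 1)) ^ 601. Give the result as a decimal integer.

998 = 1111100110
0b1110101000 = 1110101000
→ & → 1110100000 = 928
→ << 1 (mod 2^10) → 1101000000 = 832
601 = 1001011001
→ ^ → 0100011001 = 281

281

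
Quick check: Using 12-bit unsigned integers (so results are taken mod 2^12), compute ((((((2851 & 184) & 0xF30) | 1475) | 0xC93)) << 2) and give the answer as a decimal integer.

1996

2851 = 101100100011
184 = 000010111000
→ & → 000000100000 = 32
0xF30 = 111100110000
→ & → 000000100000 = 32
1475 = 010111000011
→ | → 010111100011 = 1507
0xC93 = 110010010011
→ | → 110111110011 = 3571
→ << 2 (mod 2^12) → 011111001100 = 1996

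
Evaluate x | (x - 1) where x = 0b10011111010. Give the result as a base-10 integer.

1275

x = 10011111010 = 1274
x - 1 = 10011111001
OR    = 10011111011 = 1275
(x | (x - 1) sets all bits below the lowest set bit.)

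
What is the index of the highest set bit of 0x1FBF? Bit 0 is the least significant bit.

12

0x1FBF = 1111110111111
The topmost 1 is at position 12 (since 2^12 = 4096 ≤ 8127 < 8192).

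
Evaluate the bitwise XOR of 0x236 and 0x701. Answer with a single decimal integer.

0x236 = 01000110110
0x701 = 11100000001
XOR → 10100110111 = 1335

1335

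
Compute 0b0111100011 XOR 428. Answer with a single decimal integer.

79

a = 111100011
428 = 110101100
XOR → 001001111 = 79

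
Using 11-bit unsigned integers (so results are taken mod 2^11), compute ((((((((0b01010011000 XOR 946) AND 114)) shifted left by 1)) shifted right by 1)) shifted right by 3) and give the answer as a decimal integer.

0b01010011000 = 01010011000
946 = 01110110010
→ XOR → 00100101010 = 298
114 = 00001110010
→ AND → 00000100010 = 34
→ shifted left by 1 (mod 2^11) → 00001000100 = 68
→ shifted right by 1 → 00000100010 = 34
→ shifted right by 3 → 00000000100 = 4

4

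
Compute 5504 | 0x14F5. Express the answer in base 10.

5504 = 1010110000000
0x14F5 = 1010011110101
 OR → 1010111110101 = 5621

5621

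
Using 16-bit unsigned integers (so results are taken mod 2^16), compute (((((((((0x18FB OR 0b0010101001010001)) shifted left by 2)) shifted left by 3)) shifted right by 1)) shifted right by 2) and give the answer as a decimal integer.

0x18FB = 0001100011111011
0b0010101001010001 = 0010101001010001
→ OR → 0011101011111011 = 15099
→ shifted left by 2 (mod 2^16) → 1110101111101100 = 60396
→ shifted left by 3 (mod 2^16) → 0101111101100000 = 24416
→ shifted right by 1 → 0010111110110000 = 12208
→ shifted right by 2 → 0000101111101100 = 3052

3052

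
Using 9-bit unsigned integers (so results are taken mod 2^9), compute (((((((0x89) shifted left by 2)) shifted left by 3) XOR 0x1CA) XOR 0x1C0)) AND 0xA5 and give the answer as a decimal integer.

32

0x89 = 010001001
→ shifted left by 2 (mod 2^9) → 000100100 = 36
→ shifted left by 3 (mod 2^9) → 100100000 = 288
0x1CA = 111001010
→ XOR → 011101010 = 234
0x1C0 = 111000000
→ XOR → 100101010 = 298
0xA5 = 010100101
→ AND → 000100000 = 32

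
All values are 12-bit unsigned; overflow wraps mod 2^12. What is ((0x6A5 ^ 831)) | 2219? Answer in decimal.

3515

0x6A5 = 011010100101
831 = 001100111111
→ ^ → 010110011010 = 1434
2219 = 100010101011
→ | → 110110111011 = 3515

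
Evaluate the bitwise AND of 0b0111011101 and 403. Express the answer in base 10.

401

a = 111011101
403 = 110010011
AND → 110010001 = 401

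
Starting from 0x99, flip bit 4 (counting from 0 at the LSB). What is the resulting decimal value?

137

x = 10011001
bit 4 is currently 1; toggle it via x ^ (1 << 4) = x ^ 16
→ 10001001 = 137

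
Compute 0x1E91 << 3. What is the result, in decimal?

0x1E91 = 0001111010010001
shift left by 3 → 1111010010001000 = 62600
(equivalently, 7825 × 2^3 = 7825 × 8)

62600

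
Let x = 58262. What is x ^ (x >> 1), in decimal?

x = 1110001110010110 = 58262
x>>1 = 0111000111001011
XOR  = 1001001001011101 = 37469
(x ^ (x >> 1) gives the standard binary-reflected Gray code of x.)

37469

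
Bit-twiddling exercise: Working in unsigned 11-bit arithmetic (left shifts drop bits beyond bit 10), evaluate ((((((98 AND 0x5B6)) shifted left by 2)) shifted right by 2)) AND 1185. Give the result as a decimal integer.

98 = 00001100010
0x5B6 = 10110110110
→ AND → 00000100010 = 34
→ shifted left by 2 (mod 2^11) → 00010001000 = 136
→ shifted right by 2 → 00000100010 = 34
1185 = 10010100001
→ AND → 00000100000 = 32

32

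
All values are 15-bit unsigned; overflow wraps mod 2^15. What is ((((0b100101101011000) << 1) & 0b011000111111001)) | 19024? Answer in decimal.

0b100101101011000 = 100101101011000
→ << 1 (mod 2^15) → 001011010110000 = 5808
0b011000111111001 = 011000111111001
→ & → 001000010110000 = 4272
19024 = 100101001010000
→ | → 101101011110000 = 23280

23280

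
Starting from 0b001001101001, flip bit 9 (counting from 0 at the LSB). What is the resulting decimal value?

x = 001001101001
bit 9 is currently 1; toggle it via x ^ (1 << 9) = x ^ 512
→ 000001101001 = 105

105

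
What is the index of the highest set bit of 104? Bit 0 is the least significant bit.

104 = 1101000
The topmost 1 is at position 6 (since 2^6 = 64 ≤ 104 < 128).

6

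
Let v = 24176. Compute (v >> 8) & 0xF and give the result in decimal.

14

v = 101111001110000
Shift right by 8: 1011110
Mask low 4 bits: 1110 = 14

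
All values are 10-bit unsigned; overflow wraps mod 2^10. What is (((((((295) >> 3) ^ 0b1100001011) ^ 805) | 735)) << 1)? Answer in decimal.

295 = 0100100111
→ >> 3 → 0000100100 = 36
0b1100001011 = 1100001011
→ ^ → 1100101111 = 815
805 = 1100100101
→ ^ → 0000001010 = 10
735 = 1011011111
→ | → 1011011111 = 735
→ << 1 (mod 2^10) → 0110111110 = 446

446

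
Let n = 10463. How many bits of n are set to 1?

9

10463 = 10100011011111
Count the 1s: 1 + 1 + 1 + 1 + 1 + 1 + 1 + 1 + 1 = 9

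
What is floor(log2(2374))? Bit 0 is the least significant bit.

11

2374 = 100101000110
The topmost 1 is at position 11 (since 2^11 = 2048 ≤ 2374 < 4096).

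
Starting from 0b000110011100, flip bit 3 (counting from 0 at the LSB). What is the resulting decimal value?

x = 000110011100
bit 3 is currently 1; toggle it via x ^ (1 << 3) = x ^ 8
→ 000110010100 = 404

404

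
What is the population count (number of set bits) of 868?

868 = 1101100100
Count the 1s: 1 + 1 + 1 + 1 + 1 = 5

5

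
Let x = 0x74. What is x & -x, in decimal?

x = 1110100 = 116
-x (two's complement) = …0001100
AND   = 0000100 = 4
(x & -x isolates the lowest set bit of x.)

4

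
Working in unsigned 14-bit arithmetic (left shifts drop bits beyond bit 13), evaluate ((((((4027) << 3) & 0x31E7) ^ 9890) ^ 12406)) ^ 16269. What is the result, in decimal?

4027 = 00111110111011
→ << 3 (mod 2^14) → 11110111011000 = 15832
0x31E7 = 11000111100111
→ & → 11000111000000 = 12736
9890 = 10011010100010
→ ^ → 01011101100010 = 5986
12406 = 11000001110110
→ ^ → 10011100010100 = 10004
16269 = 11111110001101
→ ^ → 01100010011001 = 6297

6297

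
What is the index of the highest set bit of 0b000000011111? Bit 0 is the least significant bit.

0b000000011111 = 11111
The topmost 1 is at position 4 (since 2^4 = 16 ≤ 31 < 32).

4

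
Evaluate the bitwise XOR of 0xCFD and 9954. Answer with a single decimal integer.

10783

0xCFD = 00110011111101
9954 = 10011011100010
XOR → 10101000011111 = 10783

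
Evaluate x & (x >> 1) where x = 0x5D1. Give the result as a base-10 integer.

192

x = 10111010001 = 1489
x>>1 = 01011101000
AND  = 00011000000 = 192
(x & (x >> 1) has a 1 wherever x has two consecutive 1 bits.)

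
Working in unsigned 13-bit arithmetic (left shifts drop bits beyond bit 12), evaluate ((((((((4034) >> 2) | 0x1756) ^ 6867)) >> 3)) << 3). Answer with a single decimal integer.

3360

4034 = 0111111000010
→ >> 2 → 0001111110000 = 1008
0x1756 = 1011101010110
→ | → 1011111110110 = 6134
6867 = 1101011010011
→ ^ → 0110100100101 = 3365
→ >> 3 → 0000110100100 = 420
→ << 3 (mod 2^13) → 0110100100000 = 3360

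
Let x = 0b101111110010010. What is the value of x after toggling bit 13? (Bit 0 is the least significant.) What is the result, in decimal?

32658

x = 101111110010010
bit 13 is currently 0; toggle it via x ^ (1 << 13) = x ^ 8192
→ 111111110010010 = 32658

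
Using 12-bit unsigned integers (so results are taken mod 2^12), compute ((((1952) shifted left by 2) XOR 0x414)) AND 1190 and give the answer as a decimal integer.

1952 = 011110100000
→ shifted left by 2 (mod 2^12) → 111010000000 = 3712
0x414 = 010000010100
→ XOR → 101010010100 = 2708
1190 = 010010100110
→ AND → 000010000100 = 132

132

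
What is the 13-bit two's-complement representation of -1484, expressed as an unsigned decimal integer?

6708

1484 in 13 bits: 0010111001100
Invert: 1101000110011
Add 1:  1101000110100 = 6708
(Check: 2^13 - 1484 = 8192 - 1484 = 6708.)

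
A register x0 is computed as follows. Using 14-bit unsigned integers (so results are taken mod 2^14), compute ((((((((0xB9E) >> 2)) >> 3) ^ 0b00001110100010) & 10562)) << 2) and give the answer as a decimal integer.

1288

0xB9E = 00101110011110
→ >> 2 → 00001011100111 = 743
→ >> 3 → 00000001011100 = 92
0b00001110100010 = 00001110100010
→ ^ → 00001111111110 = 1022
10562 = 10100101000010
→ & → 00000101000010 = 322
→ << 2 (mod 2^14) → 00010100001000 = 1288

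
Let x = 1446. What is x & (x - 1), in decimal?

1444

x = 10110100110 = 1446
x - 1 = 10110100101
AND   = 10110100100 = 1444
(x & (x - 1) clears the lowest set bit of x.)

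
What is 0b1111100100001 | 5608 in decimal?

a = 1111100100001
5608 = 1010111101000
 OR → 1111111101001 = 8169

8169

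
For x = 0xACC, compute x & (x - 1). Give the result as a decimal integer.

2760

x = 101011001100 = 2764
x - 1 = 101011001011
AND   = 101011001000 = 2760
(x & (x - 1) clears the lowest set bit of x.)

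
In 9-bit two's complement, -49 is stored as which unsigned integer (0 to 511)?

49 in 9 bits: 000110001
Invert: 111001110
Add 1:  111001111 = 463
(Check: 2^9 - 49 = 512 - 49 = 463.)

463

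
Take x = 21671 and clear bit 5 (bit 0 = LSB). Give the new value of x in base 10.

21639

x = 101010010100111
bit 5 is currently 1; clear it via x & ~(1 << 5) = x & ~32
→ 101010010000111 = 21639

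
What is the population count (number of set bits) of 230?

230 = 11100110
Count the 1s: 1 + 1 + 1 + 1 + 1 = 5

5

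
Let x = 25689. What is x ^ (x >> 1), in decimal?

x = 110010001011001 = 25689
x>>1 = 011001000101100
XOR  = 101011001110101 = 22133
(x ^ (x >> 1) gives the standard binary-reflected Gray code of x.)

22133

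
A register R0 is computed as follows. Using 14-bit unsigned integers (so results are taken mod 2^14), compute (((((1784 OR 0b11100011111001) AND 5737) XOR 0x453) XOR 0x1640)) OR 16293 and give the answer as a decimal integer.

1784 = 00011011111000
0b11100011111001 = 11100011111001
→ OR → 11111011111001 = 16121
5737 = 01011001101001
→ AND → 01011001101001 = 5737
0x453 = 00010001010011
→ XOR → 01001000111010 = 4666
0x1640 = 01011001000000
→ XOR → 00010001111010 = 1146
16293 = 11111110100101
→ OR → 11111111111111 = 16383

16383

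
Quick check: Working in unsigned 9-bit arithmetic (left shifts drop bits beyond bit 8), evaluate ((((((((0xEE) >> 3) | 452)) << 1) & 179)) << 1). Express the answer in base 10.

356

0xEE = 011101110
→ >> 3 → 000011101 = 29
452 = 111000100
→ | → 111011101 = 477
→ << 1 (mod 2^9) → 110111010 = 442
179 = 010110011
→ & → 010110010 = 178
→ << 1 (mod 2^9) → 101100100 = 356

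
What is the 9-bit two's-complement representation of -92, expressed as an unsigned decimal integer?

420

92 in 9 bits: 001011100
Invert: 110100011
Add 1:  110100100 = 420
(Check: 2^9 - 92 = 512 - 92 = 420.)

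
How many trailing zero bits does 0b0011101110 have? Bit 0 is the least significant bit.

1

0b0011101110 = 11101110
Trailing zeros: 1, so the lowest set bit is bit 1 (value 2).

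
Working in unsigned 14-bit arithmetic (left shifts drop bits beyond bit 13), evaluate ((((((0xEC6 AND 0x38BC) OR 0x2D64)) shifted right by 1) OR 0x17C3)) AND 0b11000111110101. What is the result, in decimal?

4593

0xEC6 = 00111011000110
0x38BC = 11100010111100
→ AND → 00100010000100 = 2180
0x2D64 = 10110101100100
→ OR → 10110111100100 = 11748
→ shifted right by 1 → 01011011110010 = 5874
0x17C3 = 01011111000011
→ OR → 01011111110011 = 6131
0b11000111110101 = 11000111110101
→ AND → 01000111110001 = 4593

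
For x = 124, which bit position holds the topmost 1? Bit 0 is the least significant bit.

6

124 = 1111100
The topmost 1 is at position 6 (since 2^6 = 64 ≤ 124 < 128).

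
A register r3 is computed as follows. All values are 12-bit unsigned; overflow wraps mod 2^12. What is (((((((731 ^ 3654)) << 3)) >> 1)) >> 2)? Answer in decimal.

731 = 001011011011
3654 = 111001000110
→ ^ → 110010011101 = 3229
→ << 3 (mod 2^12) → 010011101000 = 1256
→ >> 1 → 001001110100 = 628
→ >> 2 → 000010011101 = 157

157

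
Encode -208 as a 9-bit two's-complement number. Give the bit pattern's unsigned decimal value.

304

208 in 9 bits: 011010000
Invert: 100101111
Add 1:  100110000 = 304
(Check: 2^9 - 208 = 512 - 208 = 304.)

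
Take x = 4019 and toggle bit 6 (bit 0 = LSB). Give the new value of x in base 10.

4083

x = 111110110011
bit 6 is currently 0; toggle it via x ^ (1 << 6) = x ^ 64
→ 111111110011 = 4083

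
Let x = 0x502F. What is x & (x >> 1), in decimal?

7

x = 101000000101111 = 20527
x>>1 = 010100000010111
AND  = 000000000000111 = 7
(x & (x >> 1) has a 1 wherever x has two consecutive 1 bits.)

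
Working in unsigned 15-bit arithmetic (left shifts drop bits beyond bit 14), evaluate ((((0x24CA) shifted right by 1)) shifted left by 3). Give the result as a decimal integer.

0x24CA = 010010011001010
→ shifted right by 1 → 001001001100101 = 4709
→ shifted left by 3 (mod 2^15) → 001001100101000 = 4904

4904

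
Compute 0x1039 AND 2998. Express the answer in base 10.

48

0x1039 = 1000000111001
2998 = 0101110110110
AND → 0000000110000 = 48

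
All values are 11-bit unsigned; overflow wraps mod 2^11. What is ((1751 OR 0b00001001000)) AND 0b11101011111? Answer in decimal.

1631

1751 = 11011010111
0b00001001000 = 00001001000
→ OR → 11011011111 = 1759
0b11101011111 = 11101011111
→ AND → 11001011111 = 1631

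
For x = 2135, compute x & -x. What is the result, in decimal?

1

x = 100001010111 = 2135
-x (two's complement) = …011110101001
AND   = 000000000001 = 1
(x & -x isolates the lowest set bit of x.)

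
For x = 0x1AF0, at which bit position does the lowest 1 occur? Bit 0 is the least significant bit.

4

0x1AF0 = 1101011110000
Trailing zeros: 4, so the lowest set bit is bit 4 (value 16).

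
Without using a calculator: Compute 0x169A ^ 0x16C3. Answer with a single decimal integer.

89

0x169A = 1011010011010
0x16C3 = 1011011000011
XOR → 0000001011001 = 89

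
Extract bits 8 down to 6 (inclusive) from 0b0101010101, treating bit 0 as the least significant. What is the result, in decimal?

5

v = 0101010101
Shift right by 6: 0101
Mask low 3 bits: 101 = 5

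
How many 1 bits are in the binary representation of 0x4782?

6

0x4782 = 100011110000010
Count the 1s: 1 + 1 + 1 + 1 + 1 + 1 = 6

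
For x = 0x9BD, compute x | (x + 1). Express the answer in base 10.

2495

x = 100110111101 = 2493
x + 1 = 100110111110
OR    = 100110111111 = 2495
(x | (x + 1) sets the lowest cleared bit.)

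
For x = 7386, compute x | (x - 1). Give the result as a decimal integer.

7387

x = 1110011011010 = 7386
x - 1 = 1110011011001
OR    = 1110011011011 = 7387
(x | (x - 1) sets all bits below the lowest set bit.)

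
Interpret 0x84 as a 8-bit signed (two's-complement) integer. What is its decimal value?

pattern = 10000100 (MSB is 1 ⇒ negative)
Invert: 01111011, add 1 → 01111100 = 124, so the value is -124.
(Equivalently: 132 - 2^8 = 132 - 256 = -124.)

-124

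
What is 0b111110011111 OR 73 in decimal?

a = 111110011111
73 = 000001001001
 OR → 111111011111 = 4063

4063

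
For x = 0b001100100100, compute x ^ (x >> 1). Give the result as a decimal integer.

694

x = 1100100100 = 804
x>>1 = 0110010010
XOR  = 1010110110 = 694
(x ^ (x >> 1) gives the standard binary-reflected Gray code of x.)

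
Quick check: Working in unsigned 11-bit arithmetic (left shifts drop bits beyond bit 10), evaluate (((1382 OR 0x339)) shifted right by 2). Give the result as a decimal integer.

1382 = 10101100110
0x339 = 01100111001
→ OR → 11101111111 = 1919
→ shifted right by 2 → 00111011111 = 479

479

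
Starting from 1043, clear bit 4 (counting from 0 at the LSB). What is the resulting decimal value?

1027

x = 10000010011
bit 4 is currently 1; clear it via x & ~(1 << 4) = x & ~16
→ 10000000011 = 1027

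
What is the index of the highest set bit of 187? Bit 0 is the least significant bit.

187 = 10111011
The topmost 1 is at position 7 (since 2^7 = 128 ≤ 187 < 256).

7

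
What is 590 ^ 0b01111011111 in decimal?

401

590 = 1001001110
b = 1111011111
XOR → 0110010001 = 401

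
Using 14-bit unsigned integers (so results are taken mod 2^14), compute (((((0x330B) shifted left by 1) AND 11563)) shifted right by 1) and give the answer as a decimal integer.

0x330B = 11001100001011
→ shifted left by 1 (mod 2^14) → 10011000010110 = 9750
11563 = 10110100101011
→ AND → 10010000000010 = 9218
→ shifted right by 1 → 01001000000001 = 4609

4609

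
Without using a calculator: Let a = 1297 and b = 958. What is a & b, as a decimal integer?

1297 = 10100010001
958 = 01110111110
AND → 00100010000 = 272

272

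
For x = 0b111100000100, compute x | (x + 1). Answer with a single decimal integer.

3845

x = 111100000100 = 3844
x + 1 = 111100000101
OR    = 111100000101 = 3845
(x | (x + 1) sets the lowest cleared bit.)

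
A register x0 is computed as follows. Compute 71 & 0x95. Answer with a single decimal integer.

5

71 = 01000111
0x95 = 10010101
AND → 00000101 = 5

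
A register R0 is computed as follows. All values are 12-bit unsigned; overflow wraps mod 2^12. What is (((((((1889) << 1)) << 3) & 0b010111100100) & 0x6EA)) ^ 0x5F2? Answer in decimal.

498

1889 = 011101100001
→ << 1 (mod 2^12) → 111011000010 = 3778
→ << 3 (mod 2^12) → 011000010000 = 1552
0b010111100100 = 010111100100
→ & → 010000000000 = 1024
0x6EA = 011011101010
→ & → 010000000000 = 1024
0x5F2 = 010111110010
→ ^ → 000111110010 = 498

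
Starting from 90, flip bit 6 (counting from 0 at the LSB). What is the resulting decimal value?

26

x = 00001011010
bit 6 is currently 1; toggle it via x ^ (1 << 6) = x ^ 64
→ 00000011010 = 26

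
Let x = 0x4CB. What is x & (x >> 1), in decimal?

65

x = 10011001011 = 1227
x>>1 = 01001100101
AND  = 00001000001 = 65
(x & (x >> 1) has a 1 wherever x has two consecutive 1 bits.)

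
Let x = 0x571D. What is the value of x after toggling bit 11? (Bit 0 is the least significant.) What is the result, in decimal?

x = 101011100011101
bit 11 is currently 0; toggle it via x ^ (1 << 11) = x ^ 2048
→ 101111100011101 = 24349

24349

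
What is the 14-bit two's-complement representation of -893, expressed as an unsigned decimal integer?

15491

893 in 14 bits: 00001101111101
Invert: 11110010000010
Add 1:  11110010000011 = 15491
(Check: 2^14 - 893 = 16384 - 893 = 15491.)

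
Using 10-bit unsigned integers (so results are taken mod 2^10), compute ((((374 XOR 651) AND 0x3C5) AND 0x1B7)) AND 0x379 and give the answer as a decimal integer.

257

374 = 0101110110
651 = 1010001011
→ XOR → 1111111101 = 1021
0x3C5 = 1111000101
→ AND → 1111000101 = 965
0x1B7 = 0110110111
→ AND → 0110000101 = 389
0x379 = 1101111001
→ AND → 0100000001 = 257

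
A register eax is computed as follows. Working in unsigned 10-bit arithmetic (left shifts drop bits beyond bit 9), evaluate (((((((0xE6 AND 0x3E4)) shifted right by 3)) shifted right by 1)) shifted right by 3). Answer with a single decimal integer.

0xE6 = 0011100110
0x3E4 = 1111100100
→ AND → 0011100100 = 228
→ shifted right by 3 → 0000011100 = 28
→ shifted right by 1 → 0000001110 = 14
→ shifted right by 3 → 0000000001 = 1

1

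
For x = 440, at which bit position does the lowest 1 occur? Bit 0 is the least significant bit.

3

440 = 110111000
Trailing zeros: 3, so the lowest set bit is bit 3 (value 8).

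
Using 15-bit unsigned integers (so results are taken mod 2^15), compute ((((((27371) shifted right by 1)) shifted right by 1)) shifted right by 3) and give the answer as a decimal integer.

855

27371 = 110101011101011
→ shifted right by 1 → 011010101110101 = 13685
→ shifted right by 1 → 001101010111010 = 6842
→ shifted right by 3 → 000001101010111 = 855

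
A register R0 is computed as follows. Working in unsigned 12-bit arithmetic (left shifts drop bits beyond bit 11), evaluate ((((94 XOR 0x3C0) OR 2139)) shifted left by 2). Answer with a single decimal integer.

3964

94 = 000001011110
0x3C0 = 001111000000
→ XOR → 001110011110 = 926
2139 = 100001011011
→ OR → 101111011111 = 3039
→ shifted left by 2 (mod 2^12) → 111101111100 = 3964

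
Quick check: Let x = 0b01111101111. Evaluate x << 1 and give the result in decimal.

2014

x = 01111101111
shift left by 1 → 11111011110 = 2014
(equivalently, 1007 × 2^1 = 1007 × 2)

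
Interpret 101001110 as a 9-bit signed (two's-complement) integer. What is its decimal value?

pattern = 101001110 (MSB is 1 ⇒ negative)
Invert: 010110001, add 1 → 010110010 = 178, so the value is -178.
(Equivalently: 334 - 2^9 = 334 - 512 = -178.)

-178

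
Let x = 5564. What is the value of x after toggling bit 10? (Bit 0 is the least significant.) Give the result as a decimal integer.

4540

x = 001010110111100
bit 10 is currently 1; toggle it via x ^ (1 << 10) = x ^ 1024
→ 001000110111100 = 4540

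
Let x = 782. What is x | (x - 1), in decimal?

x = 1100001110 = 782
x - 1 = 1100001101
OR    = 1100001111 = 783
(x | (x - 1) sets all bits below the lowest set bit.)

783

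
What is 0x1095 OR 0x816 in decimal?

0x1095 = 1000010010101
0x816 = 0100000010110
 OR → 1100010010111 = 6295

6295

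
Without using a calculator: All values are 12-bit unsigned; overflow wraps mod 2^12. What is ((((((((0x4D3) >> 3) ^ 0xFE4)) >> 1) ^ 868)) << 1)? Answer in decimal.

0x4D3 = 010011010011
→ >> 3 → 000010011010 = 154
0xFE4 = 111111100100
→ ^ → 111101111110 = 3966
→ >> 1 → 011110111111 = 1983
868 = 001101100100
→ ^ → 010011011011 = 1243
→ << 1 (mod 2^12) → 100110110110 = 2486

2486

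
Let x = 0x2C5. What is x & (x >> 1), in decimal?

x = 1011000101 = 709
x>>1 = 0101100010
AND  = 0001000000 = 64
(x & (x >> 1) has a 1 wherever x has two consecutive 1 bits.)

64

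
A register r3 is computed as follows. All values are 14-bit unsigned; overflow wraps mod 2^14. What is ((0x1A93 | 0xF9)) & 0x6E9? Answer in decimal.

745

0x1A93 = 01101010010011
0xF9 = 00000011111001
→ | → 01101011111011 = 6907
0x6E9 = 00011011101001
→ & → 00001011101001 = 745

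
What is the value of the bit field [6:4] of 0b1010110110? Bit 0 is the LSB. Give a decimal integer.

v = 1010110110
Shift right by 4: 101011
Mask low 3 bits: 011 = 3

3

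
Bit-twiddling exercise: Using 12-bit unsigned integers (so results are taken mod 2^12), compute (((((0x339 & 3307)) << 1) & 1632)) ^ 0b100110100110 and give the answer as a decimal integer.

2534

0x339 = 001100111001
3307 = 110011101011
→ & → 000000101001 = 41
→ << 1 (mod 2^12) → 000001010010 = 82
1632 = 011001100000
→ & → 000001000000 = 64
0b100110100110 = 100110100110
→ ^ → 100111100110 = 2534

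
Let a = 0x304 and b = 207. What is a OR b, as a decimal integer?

975

0x304 = 1100000100
207 = 0011001111
 OR → 1111001111 = 975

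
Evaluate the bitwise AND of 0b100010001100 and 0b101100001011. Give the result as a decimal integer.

2056

a = 100010001100
b = 101100001011
AND → 100000001000 = 2056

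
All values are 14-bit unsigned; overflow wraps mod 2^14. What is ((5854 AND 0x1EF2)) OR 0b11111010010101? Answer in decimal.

16087

5854 = 01011011011110
0x1EF2 = 01111011110010
→ AND → 01011011010010 = 5842
0b11111010010101 = 11111010010101
→ OR → 11111011010111 = 16087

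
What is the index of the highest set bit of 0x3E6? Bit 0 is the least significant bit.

0x3E6 = 1111100110
The topmost 1 is at position 9 (since 2^9 = 512 ≤ 998 < 1024).

9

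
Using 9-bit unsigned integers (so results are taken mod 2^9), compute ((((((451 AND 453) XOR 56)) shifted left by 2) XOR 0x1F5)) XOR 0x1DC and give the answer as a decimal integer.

461

451 = 111000011
453 = 111000101
→ AND → 111000001 = 449
56 = 000111000
→ XOR → 111111001 = 505
→ shifted left by 2 (mod 2^9) → 111100100 = 484
0x1F5 = 111110101
→ XOR → 000010001 = 17
0x1DC = 111011100
→ XOR → 111001101 = 461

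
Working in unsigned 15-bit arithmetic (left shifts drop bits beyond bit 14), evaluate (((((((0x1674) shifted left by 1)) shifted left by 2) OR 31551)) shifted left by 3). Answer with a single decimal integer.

0x1674 = 001011001110100
→ shifted left by 1 (mod 2^15) → 010110011101000 = 11496
→ shifted left by 2 (mod 2^15) → 011001110100000 = 13216
31551 = 111101100111111
→ OR → 111101110111111 = 31679
→ shifted left by 3 (mod 2^15) → 101110111111000 = 24056

24056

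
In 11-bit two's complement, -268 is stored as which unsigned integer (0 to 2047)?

268 in 11 bits: 00100001100
Invert: 11011110011
Add 1:  11011110100 = 1780
(Check: 2^11 - 268 = 2048 - 268 = 1780.)

1780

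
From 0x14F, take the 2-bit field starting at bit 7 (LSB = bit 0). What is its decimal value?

2

v = 0101001111
Shift right by 7: 010
Mask low 2 bits: 10 = 2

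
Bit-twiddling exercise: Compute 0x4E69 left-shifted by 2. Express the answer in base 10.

0x4E69 = 00100111001101001
shift left by 2 → 10011100110100100 = 80292
(equivalently, 20073 × 2^2 = 20073 × 4)

80292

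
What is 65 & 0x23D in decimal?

1

65 = 0001000001
0x23D = 1000111101
AND → 0000000001 = 1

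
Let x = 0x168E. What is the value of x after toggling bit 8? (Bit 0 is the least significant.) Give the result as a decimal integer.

6030

x = 1011010001110
bit 8 is currently 0; toggle it via x ^ (1 << 8) = x ^ 256
→ 1011110001110 = 6030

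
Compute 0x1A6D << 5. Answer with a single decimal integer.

216480

0x1A6D = 000001101001101101
shift left by 5 → 110100110110100000 = 216480
(equivalently, 6765 × 2^5 = 6765 × 32)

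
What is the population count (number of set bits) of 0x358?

5

0x358 = 1101011000
Count the 1s: 1 + 1 + 1 + 1 + 1 = 5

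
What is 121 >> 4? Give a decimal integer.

7

121 = 1111001
shift right by 4 → 0000111 = 7
(equivalently, floor(121 / 16))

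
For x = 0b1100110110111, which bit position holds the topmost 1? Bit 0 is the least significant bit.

12

0b1100110110111 = 1100110110111
The topmost 1 is at position 12 (since 2^12 = 4096 ≤ 6583 < 8192).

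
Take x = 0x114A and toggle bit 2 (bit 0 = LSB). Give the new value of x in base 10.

4430

x = 0001000101001010
bit 2 is currently 0; toggle it via x ^ (1 << 2) = x ^ 4
→ 0001000101001110 = 4430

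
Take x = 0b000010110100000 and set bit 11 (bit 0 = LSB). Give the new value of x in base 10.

x = 000010110100000
bit 11 is currently 0; set it via x | (1 << 11) = x | 2048
→ 000110110100000 = 3488

3488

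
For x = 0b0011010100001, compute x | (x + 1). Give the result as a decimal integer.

x = 11010100001 = 1697
x + 1 = 11010100010
OR    = 11010100011 = 1699
(x | (x + 1) sets the lowest cleared bit.)

1699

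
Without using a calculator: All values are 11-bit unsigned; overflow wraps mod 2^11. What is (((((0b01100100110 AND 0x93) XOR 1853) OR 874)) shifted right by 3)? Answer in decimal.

239

0b01100100110 = 01100100110
0x93 = 00010010011
→ AND → 00000000010 = 2
1853 = 11100111101
→ XOR → 11100111111 = 1855
874 = 01101101010
→ OR → 11101111111 = 1919
→ shifted right by 3 → 00011101111 = 239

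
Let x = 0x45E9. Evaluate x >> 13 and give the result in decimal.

0x45E9 = 100010111101001
shift right by 13 → 000000000000010 = 2
(equivalently, floor(17897 / 8192))

2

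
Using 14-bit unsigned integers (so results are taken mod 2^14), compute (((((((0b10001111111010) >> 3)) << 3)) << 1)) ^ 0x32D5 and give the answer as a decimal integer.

13605

0b10001111111010 = 10001111111010
→ >> 3 → 00010001111111 = 1151
→ << 3 (mod 2^14) → 10001111111000 = 9208
→ << 1 (mod 2^14) → 00011111110000 = 2032
0x32D5 = 11001011010101
→ ^ → 11010100100101 = 13605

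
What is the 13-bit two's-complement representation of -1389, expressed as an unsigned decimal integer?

1389 in 13 bits: 0010101101101
Invert: 1101010010010
Add 1:  1101010010011 = 6803
(Check: 2^13 - 1389 = 8192 - 1389 = 6803.)

6803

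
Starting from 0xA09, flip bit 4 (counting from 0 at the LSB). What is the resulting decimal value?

x = 0101000001001
bit 4 is currently 0; toggle it via x ^ (1 << 4) = x ^ 16
→ 0101000011001 = 2585

2585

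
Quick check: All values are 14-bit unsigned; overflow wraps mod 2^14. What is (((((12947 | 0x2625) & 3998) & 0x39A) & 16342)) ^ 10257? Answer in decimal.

12947 = 11001010010011
0x2625 = 10011000100101
→ | → 11011010110111 = 14007
3998 = 00111110011110
→ & → 00011010010110 = 1686
0x39A = 00001110011010
→ & → 00001010010010 = 658
16342 = 11111111010110
→ & → 00001010010010 = 658
10257 = 10100000010001
→ ^ → 10101010000011 = 10883

10883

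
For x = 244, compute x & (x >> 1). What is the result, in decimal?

112

x = 11110100 = 244
x>>1 = 01111010
AND  = 01110000 = 112
(x & (x >> 1) has a 1 wherever x has two consecutive 1 bits.)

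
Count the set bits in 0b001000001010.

n = 1000001010
Count the 1s: 1 + 1 + 1 = 3

3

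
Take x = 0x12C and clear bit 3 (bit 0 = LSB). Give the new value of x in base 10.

292

x = 00100101100
bit 3 is currently 1; clear it via x & ~(1 << 3) = x & ~8
→ 00100100100 = 292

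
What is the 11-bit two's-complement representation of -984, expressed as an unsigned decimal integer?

1064

984 in 11 bits: 01111011000
Invert: 10000100111
Add 1:  10000101000 = 1064
(Check: 2^11 - 984 = 2048 - 984 = 1064.)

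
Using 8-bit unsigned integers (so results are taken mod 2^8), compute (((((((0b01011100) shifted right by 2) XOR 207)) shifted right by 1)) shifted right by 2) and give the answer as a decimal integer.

0b01011100 = 01011100
→ shifted right by 2 → 00010111 = 23
207 = 11001111
→ XOR → 11011000 = 216
→ shifted right by 1 → 01101100 = 108
→ shifted right by 2 → 00011011 = 27

27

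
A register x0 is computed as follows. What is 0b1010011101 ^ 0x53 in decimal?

a = 1010011101
0x53 = 0001010011
XOR → 1011001110 = 718

718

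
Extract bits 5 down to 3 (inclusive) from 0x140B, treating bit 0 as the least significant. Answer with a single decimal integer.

v = 1010000001011
Shift right by 3: 1010000001
Mask low 3 bits: 001 = 1

1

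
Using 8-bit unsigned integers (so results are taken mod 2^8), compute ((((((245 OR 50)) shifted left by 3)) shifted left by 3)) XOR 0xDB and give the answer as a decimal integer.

245 = 11110101
50 = 00110010
→ OR → 11110111 = 247
→ shifted left by 3 (mod 2^8) → 10111000 = 184
→ shifted left by 3 (mod 2^8) → 11000000 = 192
0xDB = 11011011
→ XOR → 00011011 = 27

27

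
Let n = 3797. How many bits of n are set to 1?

8

3797 = 111011010101
Count the 1s: 1 + 1 + 1 + 1 + 1 + 1 + 1 + 1 = 8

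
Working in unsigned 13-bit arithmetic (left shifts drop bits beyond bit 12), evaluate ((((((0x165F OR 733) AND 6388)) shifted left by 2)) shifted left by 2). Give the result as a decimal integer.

0x165F = 1011001011111
733 = 0001011011101
→ OR → 1011011011111 = 5855
6388 = 1100011110100
→ AND → 1000011010100 = 4308
→ shifted left by 2 (mod 2^13) → 0001101010000 = 848
→ shifted left by 2 (mod 2^13) → 0110101000000 = 3392

3392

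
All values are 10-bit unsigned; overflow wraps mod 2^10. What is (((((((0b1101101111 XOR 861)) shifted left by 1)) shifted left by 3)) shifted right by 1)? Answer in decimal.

400

0b1101101111 = 1101101111
861 = 1101011101
→ XOR → 0000110010 = 50
→ shifted left by 1 (mod 2^10) → 0001100100 = 100
→ shifted left by 3 (mod 2^10) → 1100100000 = 800
→ shifted right by 1 → 0110010000 = 400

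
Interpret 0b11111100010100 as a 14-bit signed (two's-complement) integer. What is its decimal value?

-236

pattern = 11111100010100 (MSB is 1 ⇒ negative)
Invert: 00000011101011, add 1 → 00000011101100 = 236, so the value is -236.
(Equivalently: 16148 - 2^14 = 16148 - 16384 = -236.)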